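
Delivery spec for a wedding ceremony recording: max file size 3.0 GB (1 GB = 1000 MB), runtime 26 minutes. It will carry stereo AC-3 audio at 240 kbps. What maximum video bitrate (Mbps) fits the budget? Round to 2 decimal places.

Budget: 3.0 GB = 24000.0 Mb.
26 min = 1560 s
Total bitrate budget: 24000.0 Mb / 1560 s = 15.385 Mbps.
Audio: 240 kbps = 0.240 Mbps.
Video: 15.385 − 0.240 = 15.145 Mbps.

15.14 Mbps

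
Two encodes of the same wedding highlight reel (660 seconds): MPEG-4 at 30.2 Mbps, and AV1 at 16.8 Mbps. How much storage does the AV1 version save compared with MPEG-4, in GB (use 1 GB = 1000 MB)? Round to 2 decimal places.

MPEG-4: 30.200 Mbps × 660 s = 19932.0 Mb = 2.491 GB.
AV1: 16.800 Mbps × 660 s = 11088.0 Mb = 1.386 GB.
Saving: 2.491 − 1.386 = 1.105 GB.

1.11 GB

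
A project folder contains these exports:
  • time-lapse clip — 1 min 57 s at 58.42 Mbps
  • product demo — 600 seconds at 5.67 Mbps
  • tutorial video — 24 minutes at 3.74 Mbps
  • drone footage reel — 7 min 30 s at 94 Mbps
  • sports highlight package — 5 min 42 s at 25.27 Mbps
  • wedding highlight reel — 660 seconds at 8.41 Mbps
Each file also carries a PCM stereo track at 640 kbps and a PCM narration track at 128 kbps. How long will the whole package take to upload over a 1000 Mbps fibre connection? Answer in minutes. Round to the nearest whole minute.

1 minutes

Audio total: 640 + 128 = 768 kbps = 0.768 Mbps.
time-lapse clip: 59.188 Mbps × 117 s = 6925.0 Mb
product demo: 6.438 Mbps × 600 s = 3862.8 Mb
tutorial video: 4.508 Mbps × 1440 s = 6491.5 Mb
drone footage reel: 94.768 Mbps × 450 s = 42645.6 Mb
sports highlight package: 26.038 Mbps × 342 s = 8905.0 Mb
wedding highlight reel: 9.178 Mbps × 660 s = 6057.5 Mb
Total: 74887.4 Mb = 9360.9 MB.
At 1000 Mbps: 74887.4 / 1000 = 75 s ≈ 1.25 minutes.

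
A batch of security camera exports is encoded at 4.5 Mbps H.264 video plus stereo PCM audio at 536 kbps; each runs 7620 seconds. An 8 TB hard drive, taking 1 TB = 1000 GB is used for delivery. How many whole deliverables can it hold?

1667

Audio: 536 kbps = 0.536 Mbps.
Total bitrate: 5.036 Mbps.
Per item: 5.036 Mbps × 7620 s = 38,374 Mb = 4,797 MB.
Capacity: 8 TB = 64,000,000 Mb; 1667.78 items → 1667 complete.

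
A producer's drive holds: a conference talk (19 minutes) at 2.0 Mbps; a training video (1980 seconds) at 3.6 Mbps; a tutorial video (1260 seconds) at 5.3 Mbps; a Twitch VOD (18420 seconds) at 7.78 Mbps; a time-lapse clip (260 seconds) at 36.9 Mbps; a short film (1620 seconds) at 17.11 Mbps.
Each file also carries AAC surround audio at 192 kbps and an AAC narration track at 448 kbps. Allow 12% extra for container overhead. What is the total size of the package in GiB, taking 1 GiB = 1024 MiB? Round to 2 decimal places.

27.71 GiB

Audio total: 192 + 448 = 640 kbps = 0.640 Mbps.
conference talk: 2.640 Mbps × 1140 s × 1.12 = 3370.8 Mb
training video: 4.240 Mbps × 1980 s × 1.12 = 9402.6 Mb
tutorial video: 5.940 Mbps × 1260 s × 1.12 = 8382.5 Mb
Twitch VOD: 8.420 Mbps × 18420 s × 1.12 = 173708.0 Mb
time-lapse clip: 37.540 Mbps × 260 s × 1.12 = 10931.6 Mb
short film: 17.750 Mbps × 1620 s × 1.12 = 32205.6 Mb
Total: 238001.1 Mb = 29750.1 MB.
= 27.71 GiB.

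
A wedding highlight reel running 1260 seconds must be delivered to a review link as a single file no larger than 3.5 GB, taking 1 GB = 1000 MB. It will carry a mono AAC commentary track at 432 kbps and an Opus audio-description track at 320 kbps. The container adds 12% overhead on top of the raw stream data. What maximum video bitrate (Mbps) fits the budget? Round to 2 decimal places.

19.09 Mbps

Budget: 3.5 GB = 28000.0 Mb.
Stream payload after overhead: 28000.0 / 1.12 = 25000.0 Mb.
Total bitrate budget: 25000.0 Mb / 1260 s = 19.841 Mbps.
Audio total: 432 + 320 = 752 kbps = 0.752 Mbps.
Video: 19.841 − 0.752 = 19.089 Mbps.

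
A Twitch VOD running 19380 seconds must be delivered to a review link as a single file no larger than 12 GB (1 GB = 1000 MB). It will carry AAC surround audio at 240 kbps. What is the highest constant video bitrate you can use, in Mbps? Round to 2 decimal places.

Budget: 12 GB = 96000.0 Mb.
Total bitrate budget: 96000.0 Mb / 19380 s = 4.954 Mbps.
Audio: 240 kbps = 0.240 Mbps.
Video: 4.954 − 0.240 = 4.714 Mbps.

4.71 Mbps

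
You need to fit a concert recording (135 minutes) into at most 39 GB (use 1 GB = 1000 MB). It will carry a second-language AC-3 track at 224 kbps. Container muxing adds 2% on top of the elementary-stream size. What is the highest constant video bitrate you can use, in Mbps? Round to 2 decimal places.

Budget: 39 GB = 312000.0 Mb.
Stream payload after overhead: 312000.0 / 1.02 = 305882.4 Mb.
135 min = 8100 s
Total bitrate budget: 305882.4 Mb / 8100 s = 37.763 Mbps.
Audio: 224 kbps = 0.224 Mbps.
Video: 37.763 − 0.224 = 37.539 Mbps.

37.54 Mbps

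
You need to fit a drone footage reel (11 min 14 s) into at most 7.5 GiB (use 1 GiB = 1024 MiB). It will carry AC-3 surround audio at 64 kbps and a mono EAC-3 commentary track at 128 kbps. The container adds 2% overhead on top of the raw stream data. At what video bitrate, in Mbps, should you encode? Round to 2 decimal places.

93.52 Mbps

Budget: 7.5 GiB = 64424.5 Mb.
Stream payload after overhead: 64424.5 / 1.02 = 63161.3 Mb.
11 min 14 s = 674 s
Total bitrate budget: 63161.3 Mb / 674 s = 93.711 Mbps.
Audio total: 64 + 128 = 192 kbps = 0.192 Mbps.
Video: 93.711 − 0.192 = 93.519 Mbps.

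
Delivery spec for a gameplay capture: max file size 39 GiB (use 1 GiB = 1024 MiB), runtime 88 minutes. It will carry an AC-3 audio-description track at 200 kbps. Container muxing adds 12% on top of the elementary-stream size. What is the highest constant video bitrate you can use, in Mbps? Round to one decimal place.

Budget: 39 GiB = 335007.4 Mb.
Stream payload after overhead: 335007.4 / 1.12 = 299113.8 Mb.
88 min = 5280 s
Total bitrate budget: 299113.8 Mb / 5280 s = 56.650 Mbps.
Audio: 200 kbps = 0.200 Mbps.
Video: 56.650 − 0.200 = 56.450 Mbps.

56.5 Mbps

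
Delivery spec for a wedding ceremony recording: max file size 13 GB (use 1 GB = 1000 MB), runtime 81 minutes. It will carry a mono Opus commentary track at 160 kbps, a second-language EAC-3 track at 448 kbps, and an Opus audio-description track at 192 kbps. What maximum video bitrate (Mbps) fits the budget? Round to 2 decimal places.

20.60 Mbps

Budget: 13 GB = 104000.0 Mb.
81 min = 4860 s
Total bitrate budget: 104000.0 Mb / 4860 s = 21.399 Mbps.
Audio total: 160 + 448 + 192 = 800 kbps = 0.800 Mbps.
Video: 21.399 − 0.800 = 20.599 Mbps.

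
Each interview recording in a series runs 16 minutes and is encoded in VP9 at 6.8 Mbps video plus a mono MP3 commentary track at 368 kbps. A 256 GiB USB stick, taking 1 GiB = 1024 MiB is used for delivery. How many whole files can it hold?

319

16 min = 960 s
Audio: 368 kbps = 0.368 Mbps.
Total bitrate: 7.168 Mbps.
Per item: 7.168 Mbps × 960 s = 6,881 Mb = 860.2 MB.
Capacity: 256 GiB = 2,199,023 Mb; 319.57 items → 319 complete.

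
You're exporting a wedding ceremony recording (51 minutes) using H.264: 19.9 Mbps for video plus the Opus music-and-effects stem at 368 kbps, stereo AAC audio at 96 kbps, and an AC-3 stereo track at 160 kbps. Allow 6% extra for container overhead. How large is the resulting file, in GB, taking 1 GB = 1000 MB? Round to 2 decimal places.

51 min = 3060 s
Audio total: 368 + 96 + 160 = 624 kbps = 0.624 Mbps.
Total bitrate: 19.9 + 0.624 = 20.524 Mbps.
Stream data: 20.524 Mbps × 3060 s = 62803.4 Mb.
With 6% container overhead: ×1.06.
66,572 Mb ÷ 8 = 8,321 MB → 8.321 GB.

8.32 GB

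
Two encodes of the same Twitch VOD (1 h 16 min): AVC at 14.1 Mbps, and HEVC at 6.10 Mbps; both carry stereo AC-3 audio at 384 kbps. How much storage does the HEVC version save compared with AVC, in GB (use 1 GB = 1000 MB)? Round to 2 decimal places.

4.56 GB

1 h 16 min = 76 min = 4560 s
Audio: 384 kbps = 0.384 Mbps.
AVC: 14.484 Mbps × 4560 s = 66047.0 Mb = 8.256 GB.
HEVC: 6.484 Mbps × 4560 s = 29567.0 Mb = 3.696 GB.
Saving: 8.256 − 3.696 = 4.560 GB.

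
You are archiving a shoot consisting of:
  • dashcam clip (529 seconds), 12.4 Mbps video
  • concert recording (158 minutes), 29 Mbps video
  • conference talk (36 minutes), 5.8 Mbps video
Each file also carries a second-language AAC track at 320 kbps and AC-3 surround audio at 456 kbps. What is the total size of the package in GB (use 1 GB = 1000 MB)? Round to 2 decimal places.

37.93 GB

Audio total: 320 + 456 = 776 kbps = 0.776 Mbps.
dashcam clip: 13.176 Mbps × 529 s = 6970.1 Mb
concert recording: 29.776 Mbps × 9480 s = 282276.5 Mb
conference talk: 6.576 Mbps × 2160 s = 14204.2 Mb
Total: 303450.7 Mb = 37931.3 MB.
= 37.93 GB.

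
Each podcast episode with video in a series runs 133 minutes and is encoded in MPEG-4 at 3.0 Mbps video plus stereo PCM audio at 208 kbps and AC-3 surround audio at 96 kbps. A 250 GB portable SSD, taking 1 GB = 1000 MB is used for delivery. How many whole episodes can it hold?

133 min = 7980 s
Audio total: 208 + 96 = 304 kbps = 0.304 Mbps.
Total bitrate: 3.304 Mbps.
Per item: 3.304 Mbps × 7980 s = 26,366 Mb = 3,296 MB.
Capacity: 250 GB = 2,000,000 Mb; 75.86 items → 75 complete.

75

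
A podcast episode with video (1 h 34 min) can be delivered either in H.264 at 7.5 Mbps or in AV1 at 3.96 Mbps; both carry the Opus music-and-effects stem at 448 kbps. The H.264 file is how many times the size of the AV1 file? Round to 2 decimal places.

1.80

1 h 34 min = 94 min = 5640 s
Audio: 448 kbps = 0.448 Mbps.
H.264: 7.948 Mbps × 5640 s = 44826.7 Mb = 5.603 GB.
AV1: 4.408 Mbps × 5640 s = 24861.1 Mb = 3.108 GB.
Ratio: 5.603 / 3.108 = 1.803.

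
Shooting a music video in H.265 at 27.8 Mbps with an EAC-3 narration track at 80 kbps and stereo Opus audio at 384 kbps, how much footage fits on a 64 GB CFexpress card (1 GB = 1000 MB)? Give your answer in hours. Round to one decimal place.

Audio total: 80 + 384 = 464 kbps = 0.464 Mbps.
Total bitrate: 27.8 + 0.464 = 28.264 Mbps.
Capacity: 64 GB = 512,000 Mb.
Recording time: 512,000 / 28.264 = 18,115 s ≈ 5.03 hours.

5.0 hours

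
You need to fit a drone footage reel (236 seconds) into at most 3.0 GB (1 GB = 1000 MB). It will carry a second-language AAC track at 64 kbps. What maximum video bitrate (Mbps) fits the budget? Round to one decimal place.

101.6 Mbps

Budget: 3.0 GB = 24000.0 Mb.
Total bitrate budget: 24000.0 Mb / 236 s = 101.695 Mbps.
Audio: 64 kbps = 0.064 Mbps.
Video: 101.695 − 0.064 = 101.631 Mbps.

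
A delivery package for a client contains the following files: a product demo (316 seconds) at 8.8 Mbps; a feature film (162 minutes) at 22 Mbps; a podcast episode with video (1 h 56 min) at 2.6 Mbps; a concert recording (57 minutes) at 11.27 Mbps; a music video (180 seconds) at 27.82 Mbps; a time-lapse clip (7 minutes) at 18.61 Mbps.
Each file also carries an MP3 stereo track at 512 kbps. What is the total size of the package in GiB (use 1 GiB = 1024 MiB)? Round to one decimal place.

Audio: 512 kbps = 0.512 Mbps.
product demo: 9.312 Mbps × 316 s = 2942.6 Mb
feature film: 22.512 Mbps × 9720 s = 218816.6 Mb
podcast episode with video: 3.112 Mbps × 6960 s = 21659.5 Mb
concert recording: 11.782 Mbps × 3420 s = 40294.4 Mb
music video: 28.332 Mbps × 180 s = 5099.8 Mb
time-lapse clip: 19.122 Mbps × 420 s = 8031.2 Mb
Total: 296844.2 Mb = 37105.5 MB.
= 34.56 GiB.

34.6 GiB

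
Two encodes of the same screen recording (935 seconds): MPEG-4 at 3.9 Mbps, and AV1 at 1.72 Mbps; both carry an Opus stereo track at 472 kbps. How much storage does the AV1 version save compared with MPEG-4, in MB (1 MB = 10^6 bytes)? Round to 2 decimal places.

254.79 MB

Audio: 472 kbps = 0.472 Mbps.
MPEG-4: 4.372 Mbps × 935 s = 4087.8 Mb = 510.978 MB.
AV1: 2.192 Mbps × 935 s = 2049.5 Mb = 256.190 MB.
Saving: 510.978 − 256.190 = 254.787 MB.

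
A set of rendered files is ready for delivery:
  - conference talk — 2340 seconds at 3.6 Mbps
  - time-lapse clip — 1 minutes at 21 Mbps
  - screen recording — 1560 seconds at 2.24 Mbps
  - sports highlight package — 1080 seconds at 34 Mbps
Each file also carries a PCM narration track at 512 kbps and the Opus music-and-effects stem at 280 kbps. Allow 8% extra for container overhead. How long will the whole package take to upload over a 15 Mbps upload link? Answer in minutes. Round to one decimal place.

Audio total: 512 + 280 = 792 kbps = 0.792 Mbps.
conference talk: 4.392 Mbps × 2340 s × 1.08 = 11099.5 Mb
time-lapse clip: 21.792 Mbps × 60 s × 1.08 = 1412.1 Mb
screen recording: 3.032 Mbps × 1560 s × 1.08 = 5108.3 Mb
sports highlight package: 34.792 Mbps × 1080 s × 1.08 = 40581.4 Mb
Total: 58201.3 Mb = 7275.2 MB.
At 15 Mbps: 58201.3 / 15 = 3880 s ≈ 64.7 minutes.

64.7 minutes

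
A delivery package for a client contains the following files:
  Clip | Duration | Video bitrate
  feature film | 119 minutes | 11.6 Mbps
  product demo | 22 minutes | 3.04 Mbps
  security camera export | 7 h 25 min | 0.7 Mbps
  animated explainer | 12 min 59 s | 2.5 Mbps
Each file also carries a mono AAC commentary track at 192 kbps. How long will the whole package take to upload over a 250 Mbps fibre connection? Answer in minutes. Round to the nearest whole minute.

8 minutes

Audio: 192 kbps = 0.192 Mbps.
feature film: 11.792 Mbps × 7140 s = 84194.9 Mb
product demo: 3.232 Mbps × 1320 s = 4266.2 Mb
security camera export: 0.892 Mbps × 26700 s = 23816.4 Mb
animated explainer: 2.692 Mbps × 779 s = 2097.1 Mb
Total: 114374.6 Mb = 14296.8 MB.
At 250 Mbps: 114374.6 / 250 = 457 s ≈ 7.62 minutes.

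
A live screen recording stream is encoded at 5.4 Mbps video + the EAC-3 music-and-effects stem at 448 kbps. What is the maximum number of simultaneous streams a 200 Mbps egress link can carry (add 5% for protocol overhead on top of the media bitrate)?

32

Audio: 448 kbps = 0.448 Mbps.
Per-viewer media rate: 5.848 Mbps.
On the wire with 5% overhead: 6.140 Mbps.
200 Mbps = 200.0 Mbps; 200.0 / 6.140 = 32.57 → 32 viewers.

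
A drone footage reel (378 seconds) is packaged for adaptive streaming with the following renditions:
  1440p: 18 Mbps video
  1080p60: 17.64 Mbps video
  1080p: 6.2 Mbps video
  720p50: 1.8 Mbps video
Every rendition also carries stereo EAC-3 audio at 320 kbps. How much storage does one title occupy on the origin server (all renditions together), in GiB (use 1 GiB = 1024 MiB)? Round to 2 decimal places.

1.98 GiB

Audio: 320 kbps = 0.320 Mbps.
Sum of rendition bitrates: (18+0.320) + (17.64+0.320) + (6.2+0.320) + (1.8+0.320) = 44.920 Mbps.
× 378 s = 16,980 Mb = 2,122 MB = 1.977 GiB.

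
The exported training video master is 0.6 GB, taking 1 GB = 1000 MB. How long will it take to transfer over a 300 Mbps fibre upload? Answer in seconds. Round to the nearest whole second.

16 seconds

File: 0.6 GB = 4800.0 Mb.
At 300 Mbps: 4800.0 / 300 = 16.0 s ≈ 16 seconds.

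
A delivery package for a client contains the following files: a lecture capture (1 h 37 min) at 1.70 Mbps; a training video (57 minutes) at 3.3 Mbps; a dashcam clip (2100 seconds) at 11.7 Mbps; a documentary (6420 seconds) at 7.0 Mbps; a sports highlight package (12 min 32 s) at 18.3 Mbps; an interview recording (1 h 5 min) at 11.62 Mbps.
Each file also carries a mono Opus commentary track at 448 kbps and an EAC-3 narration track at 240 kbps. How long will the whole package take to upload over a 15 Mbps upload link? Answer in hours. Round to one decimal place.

3.1 hours

Audio total: 448 + 240 = 688 kbps = 0.688 Mbps.
lecture capture: 2.388 Mbps × 5820 s = 13898.2 Mb
training video: 3.988 Mbps × 3420 s = 13639.0 Mb
dashcam clip: 12.388 Mbps × 2100 s = 26014.8 Mb
documentary: 7.688 Mbps × 6420 s = 49357.0 Mb
sports highlight package: 18.988 Mbps × 752 s = 14279.0 Mb
interview recording: 12.308 Mbps × 3900 s = 48001.2 Mb
Total: 165189.1 Mb = 20648.6 MB.
At 15 Mbps: 165189.1 / 15 = 11013 s ≈ 3.06 hours.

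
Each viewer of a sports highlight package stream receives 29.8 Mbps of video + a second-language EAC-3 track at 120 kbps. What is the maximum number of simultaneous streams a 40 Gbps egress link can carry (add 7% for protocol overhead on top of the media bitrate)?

Audio: 120 kbps = 0.120 Mbps.
Per-viewer media rate: 29.920 Mbps.
On the wire with 7% overhead: 32.014 Mbps.
40 Gbps = 40,000 Mbps; 40,000 / 32.014 = 1249.44 → 1249 viewers.

1249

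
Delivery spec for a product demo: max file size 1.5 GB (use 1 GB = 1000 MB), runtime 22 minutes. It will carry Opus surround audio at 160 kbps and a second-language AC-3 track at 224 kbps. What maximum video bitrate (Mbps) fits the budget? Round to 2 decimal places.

Budget: 1.5 GB = 12000.0 Mb.
22 min = 1320 s
Total bitrate budget: 12000.0 Mb / 1320 s = 9.091 Mbps.
Audio total: 160 + 224 = 384 kbps = 0.384 Mbps.
Video: 9.091 − 0.384 = 8.707 Mbps.

8.71 Mbps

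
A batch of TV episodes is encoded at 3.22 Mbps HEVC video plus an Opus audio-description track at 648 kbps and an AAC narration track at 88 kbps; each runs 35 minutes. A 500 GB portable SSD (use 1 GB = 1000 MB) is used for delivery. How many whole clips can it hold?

481

35 min = 2100 s
Audio total: 648 + 88 = 736 kbps = 0.736 Mbps.
Total bitrate: 3.956 Mbps.
Per item: 3.956 Mbps × 2100 s = 8,308 Mb = 1,038 MB.
Capacity: 500 GB = 4,000,000 Mb; 481.49 items → 481 complete.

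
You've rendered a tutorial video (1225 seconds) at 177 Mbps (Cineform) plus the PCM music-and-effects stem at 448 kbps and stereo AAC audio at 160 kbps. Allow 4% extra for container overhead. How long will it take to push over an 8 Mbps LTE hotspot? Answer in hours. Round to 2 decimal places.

7.86 hours

Audio total: 448 + 160 = 608 kbps = 0.608 Mbps.
Total bitrate: 177.608 Mbps.
File: 177.608 Mbps × 1225 s = 217569.8 Mb.
With 4% container overhead: ×1.04. → 226272.6 Mb.
At 8 Mbps: 226272.6 / 8 = 28284.1 s ≈ 7.86 hours.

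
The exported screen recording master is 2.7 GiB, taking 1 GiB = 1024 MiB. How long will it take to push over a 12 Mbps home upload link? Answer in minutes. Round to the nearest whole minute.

32 minutes

File: 2.7 GiB = 23192.8 Mb.
At 12 Mbps: 23192.8 / 12 = 1932.7 s ≈ 32.2 minutes.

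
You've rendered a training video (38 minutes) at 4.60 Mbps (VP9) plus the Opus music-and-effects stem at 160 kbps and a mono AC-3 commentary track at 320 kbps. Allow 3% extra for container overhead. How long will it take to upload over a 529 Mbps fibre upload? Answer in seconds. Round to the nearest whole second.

23 seconds

38 min = 2280 s
Audio total: 160 + 320 = 480 kbps = 0.480 Mbps.
Total bitrate: 5.080 Mbps.
File: 5.080 Mbps × 2280 s = 11582.4 Mb.
With 3% container overhead: ×1.03. → 11929.9 Mb.
At 529 Mbps: 11929.9 / 529 = 22.6 s ≈ 22.6 seconds.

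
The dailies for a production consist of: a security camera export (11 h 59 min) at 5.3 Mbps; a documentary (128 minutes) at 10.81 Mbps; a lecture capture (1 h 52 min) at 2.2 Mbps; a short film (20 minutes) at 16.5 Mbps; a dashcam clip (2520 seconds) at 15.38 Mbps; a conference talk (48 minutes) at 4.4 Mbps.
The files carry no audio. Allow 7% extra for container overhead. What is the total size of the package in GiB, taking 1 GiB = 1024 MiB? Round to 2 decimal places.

security camera export: 5.300 Mbps × 43140 s × 1.07 = 244646.9 Mb
documentary: 10.810 Mbps × 7680 s × 1.07 = 88832.3 Mb
lecture capture: 2.200 Mbps × 6720 s × 1.07 = 15818.9 Mb
short film: 16.500 Mbps × 1200 s × 1.07 = 21186.0 Mb
dashcam clip: 15.380 Mbps × 2520 s × 1.07 = 41470.6 Mb
conference talk: 4.400 Mbps × 2880 s × 1.07 = 13559.0 Mb
Total: 425513.7 Mb = 53189.2 MB.
= 49.54 GiB.

49.54 GiB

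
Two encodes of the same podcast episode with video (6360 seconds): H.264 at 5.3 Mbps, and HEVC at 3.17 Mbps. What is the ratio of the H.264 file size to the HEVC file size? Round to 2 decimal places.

H.264: 5.300 Mbps × 6360 s = 33708.0 Mb = 4.213 GB.
HEVC: 3.170 Mbps × 6360 s = 20161.2 Mb = 2.520 GB.
Ratio: 4.213 / 2.520 = 1.672.

1.67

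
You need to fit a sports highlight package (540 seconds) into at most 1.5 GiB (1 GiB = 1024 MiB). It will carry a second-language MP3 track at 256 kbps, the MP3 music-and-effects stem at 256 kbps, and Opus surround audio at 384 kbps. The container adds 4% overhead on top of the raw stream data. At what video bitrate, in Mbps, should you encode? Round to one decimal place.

22.0 Mbps

Budget: 1.5 GiB = 12884.9 Mb.
Stream payload after overhead: 12884.9 / 1.04 = 12389.3 Mb.
Total bitrate budget: 12389.3 Mb / 540 s = 22.943 Mbps.
Audio total: 256 + 256 + 384 = 896 kbps = 0.896 Mbps.
Video: 22.943 − 0.896 = 22.047 Mbps.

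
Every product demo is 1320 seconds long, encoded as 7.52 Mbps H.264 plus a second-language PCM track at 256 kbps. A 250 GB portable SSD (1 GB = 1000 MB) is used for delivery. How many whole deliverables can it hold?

194

Audio: 256 kbps = 0.256 Mbps.
Total bitrate: 7.776 Mbps.
Per item: 7.776 Mbps × 1320 s = 10,264 Mb = 1,283 MB.
Capacity: 250 GB = 2,000,000 Mb; 194.85 items → 194 complete.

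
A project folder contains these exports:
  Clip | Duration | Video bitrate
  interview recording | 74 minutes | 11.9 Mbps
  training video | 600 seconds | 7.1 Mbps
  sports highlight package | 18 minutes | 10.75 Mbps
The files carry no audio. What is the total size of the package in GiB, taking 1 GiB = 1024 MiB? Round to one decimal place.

8.0 GiB

interview recording: 11.900 Mbps × 4440 s = 52836.0 Mb
training video: 7.100 Mbps × 600 s = 4260.0 Mb
sports highlight package: 10.750 Mbps × 1080 s = 11610.0 Mb
Total: 68706.0 Mb = 8588.2 MB.
= 7.998 GiB.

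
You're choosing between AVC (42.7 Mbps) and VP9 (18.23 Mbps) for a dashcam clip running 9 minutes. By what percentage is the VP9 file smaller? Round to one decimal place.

9 min = 540 s
AVC: 42.700 Mbps × 540 s = 23058.0 Mb = 2.684 GiB.
VP9: 18.230 Mbps × 540 s = 9844.2 Mb = 1.146 GiB.
Reduction: (1 − 1.146/2.684) × 100 = 57.31%.

57.3%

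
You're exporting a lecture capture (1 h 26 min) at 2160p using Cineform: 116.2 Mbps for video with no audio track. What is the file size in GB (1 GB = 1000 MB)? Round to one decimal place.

74.9 GB

1 h 26 min = 86 min = 5160 s
Total bitrate: 116.2 Mbps.
Stream data: 116.200 Mbps × 5160 s = 599592.0 Mb.
599,592 Mb ÷ 8 = 74,949 MB → 74.95 GB.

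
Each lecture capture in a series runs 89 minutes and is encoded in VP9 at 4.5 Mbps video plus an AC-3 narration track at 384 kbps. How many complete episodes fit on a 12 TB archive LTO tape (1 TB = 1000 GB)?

3680

89 min = 5340 s
Audio: 384 kbps = 0.384 Mbps.
Total bitrate: 4.884 Mbps.
Per item: 4.884 Mbps × 5340 s = 26,081 Mb = 3,260 MB.
Capacity: 12 TB = 96,000,000 Mb; 3680.90 items → 3680 complete.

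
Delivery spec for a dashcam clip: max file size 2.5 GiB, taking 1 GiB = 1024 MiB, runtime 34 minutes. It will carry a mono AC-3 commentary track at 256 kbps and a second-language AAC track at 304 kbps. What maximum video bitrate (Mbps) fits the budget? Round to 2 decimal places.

9.97 Mbps

Budget: 2.5 GiB = 21474.8 Mb.
34 min = 2040 s
Total bitrate budget: 21474.8 Mb / 2040 s = 10.527 Mbps.
Audio total: 256 + 304 = 560 kbps = 0.560 Mbps.
Video: 10.527 − 0.560 = 9.967 Mbps.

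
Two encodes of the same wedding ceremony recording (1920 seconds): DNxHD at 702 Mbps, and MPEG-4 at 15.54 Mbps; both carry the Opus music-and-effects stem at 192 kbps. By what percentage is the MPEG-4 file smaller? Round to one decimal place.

Audio: 192 kbps = 0.192 Mbps.
DNxHD: 702.192 Mbps × 1920 s = 1348208.6 Mb = 168.526 GB.
MPEG-4: 15.732 Mbps × 1920 s = 30205.4 Mb = 3.776 GB.
Reduction: (1 − 3.776/168.526) × 100 = 97.76%.

97.8%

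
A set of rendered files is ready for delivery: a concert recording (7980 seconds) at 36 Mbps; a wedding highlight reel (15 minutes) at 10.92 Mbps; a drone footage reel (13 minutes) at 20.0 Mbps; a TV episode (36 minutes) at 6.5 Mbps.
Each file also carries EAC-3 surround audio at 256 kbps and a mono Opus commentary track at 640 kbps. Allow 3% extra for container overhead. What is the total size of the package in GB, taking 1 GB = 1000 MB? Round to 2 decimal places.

Audio total: 256 + 640 = 896 kbps = 0.896 Mbps.
concert recording: 36.896 Mbps × 7980 s × 1.03 = 303263.0 Mb
wedding highlight reel: 11.816 Mbps × 900 s × 1.03 = 10953.4 Mb
drone footage reel: 20.896 Mbps × 780 s × 1.03 = 16787.8 Mb
TV episode: 7.396 Mbps × 2160 s × 1.03 = 16454.6 Mb
Total: 347458.9 Mb = 43432.4 MB.
= 43.43 GB.

43.43 GB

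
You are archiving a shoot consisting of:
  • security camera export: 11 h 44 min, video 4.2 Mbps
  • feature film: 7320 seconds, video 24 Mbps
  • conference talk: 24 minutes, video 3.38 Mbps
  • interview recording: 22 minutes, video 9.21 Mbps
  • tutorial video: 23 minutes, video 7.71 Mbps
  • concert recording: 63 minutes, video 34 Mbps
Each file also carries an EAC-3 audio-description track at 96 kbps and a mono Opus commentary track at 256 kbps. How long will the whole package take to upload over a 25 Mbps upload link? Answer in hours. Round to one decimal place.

5.9 hours

Audio total: 96 + 256 = 352 kbps = 0.352 Mbps.
security camera export: 4.552 Mbps × 42240 s = 192276.5 Mb
feature film: 24.352 Mbps × 7320 s = 178256.6 Mb
conference talk: 3.732 Mbps × 1440 s = 5374.1 Mb
interview recording: 9.562 Mbps × 1320 s = 12621.8 Mb
tutorial video: 8.062 Mbps × 1380 s = 11125.6 Mb
concert recording: 34.352 Mbps × 3780 s = 129850.6 Mb
Total: 529505.2 Mb = 66188.1 MB.
At 25 Mbps: 529505.2 / 25 = 21180 s ≈ 5.88 hours.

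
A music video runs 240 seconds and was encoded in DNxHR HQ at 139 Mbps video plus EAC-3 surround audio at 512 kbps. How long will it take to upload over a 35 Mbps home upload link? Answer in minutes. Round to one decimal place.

Audio: 512 kbps = 0.512 Mbps.
Total bitrate: 139.512 Mbps.
File: 139.512 Mbps × 240 s = 33482.9 Mb.
At 35 Mbps: 33482.9 / 35 = 956.7 s ≈ 15.9 minutes.

15.9 minutes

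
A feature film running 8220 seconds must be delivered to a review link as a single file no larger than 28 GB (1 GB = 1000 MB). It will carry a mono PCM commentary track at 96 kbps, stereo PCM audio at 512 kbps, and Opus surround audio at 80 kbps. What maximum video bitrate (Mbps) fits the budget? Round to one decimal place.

26.6 Mbps

Budget: 28 GB = 224000.0 Mb.
Total bitrate budget: 224000.0 Mb / 8220 s = 27.251 Mbps.
Audio total: 96 + 512 + 80 = 688 kbps = 0.688 Mbps.
Video: 27.251 − 0.688 = 26.563 Mbps.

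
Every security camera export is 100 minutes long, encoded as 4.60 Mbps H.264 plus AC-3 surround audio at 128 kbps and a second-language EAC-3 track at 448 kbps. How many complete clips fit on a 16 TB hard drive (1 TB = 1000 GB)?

4121

100 min = 6000 s
Audio total: 128 + 448 = 576 kbps = 0.576 Mbps.
Total bitrate: 5.176 Mbps.
Per item: 5.176 Mbps × 6000 s = 31,056 Mb = 3,882 MB.
Capacity: 16 TB = 128,000,000 Mb; 4121.59 items → 4121 complete.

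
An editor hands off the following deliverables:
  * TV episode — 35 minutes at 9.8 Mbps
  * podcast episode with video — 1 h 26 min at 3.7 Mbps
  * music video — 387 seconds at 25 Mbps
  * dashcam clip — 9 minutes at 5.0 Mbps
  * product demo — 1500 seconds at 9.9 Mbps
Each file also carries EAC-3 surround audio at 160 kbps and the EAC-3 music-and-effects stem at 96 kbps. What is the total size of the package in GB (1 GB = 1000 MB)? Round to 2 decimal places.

8.67 GB

Audio total: 160 + 96 = 256 kbps = 0.256 Mbps.
TV episode: 10.056 Mbps × 2100 s = 21117.6 Mb
podcast episode with video: 3.956 Mbps × 5160 s = 20413.0 Mb
music video: 25.256 Mbps × 387 s = 9774.1 Mb
dashcam clip: 5.256 Mbps × 540 s = 2838.2 Mb
product demo: 10.156 Mbps × 1500 s = 15234.0 Mb
Total: 69376.9 Mb = 8672.1 MB.
= 8.672 GB.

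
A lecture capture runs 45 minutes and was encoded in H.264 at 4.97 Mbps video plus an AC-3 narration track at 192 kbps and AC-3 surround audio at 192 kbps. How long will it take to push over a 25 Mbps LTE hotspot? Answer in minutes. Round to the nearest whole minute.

10 minutes

45 min = 2700 s
Audio total: 192 + 192 = 384 kbps = 0.384 Mbps.
Total bitrate: 5.354 Mbps.
File: 5.354 Mbps × 2700 s = 14455.8 Mb.
At 25 Mbps: 14455.8 / 25 = 578.2 s ≈ 9.64 minutes.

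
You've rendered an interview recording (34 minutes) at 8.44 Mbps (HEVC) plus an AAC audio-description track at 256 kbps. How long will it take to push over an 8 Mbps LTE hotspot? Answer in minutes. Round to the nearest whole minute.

34 min = 2040 s
Audio: 256 kbps = 0.256 Mbps.
Total bitrate: 8.696 Mbps.
File: 8.696 Mbps × 2040 s = 17739.8 Mb.
At 8 Mbps: 17739.8 / 8 = 2217.5 s ≈ 37 minutes.

37 minutes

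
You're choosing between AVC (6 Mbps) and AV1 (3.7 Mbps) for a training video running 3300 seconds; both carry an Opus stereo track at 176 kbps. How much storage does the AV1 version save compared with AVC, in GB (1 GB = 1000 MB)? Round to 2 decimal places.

0.95 GB

Audio: 176 kbps = 0.176 Mbps.
AVC: 6.176 Mbps × 3300 s = 20380.8 Mb = 2.548 GB.
AV1: 3.876 Mbps × 3300 s = 12790.8 Mb = 1.599 GB.
Saving: 2.548 − 1.599 = 0.949 GB.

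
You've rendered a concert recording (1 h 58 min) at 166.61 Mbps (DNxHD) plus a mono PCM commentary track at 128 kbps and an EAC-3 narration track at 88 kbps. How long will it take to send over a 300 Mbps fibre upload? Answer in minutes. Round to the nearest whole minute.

66 minutes

1 h 58 min = 118 min = 7080 s
Audio total: 128 + 88 = 216 kbps = 0.216 Mbps.
Total bitrate: 166.826 Mbps.
File: 166.826 Mbps × 7080 s = 1181128.1 Mb.
At 300 Mbps: 1181128.1 / 300 = 3937.1 s ≈ 65.6 minutes.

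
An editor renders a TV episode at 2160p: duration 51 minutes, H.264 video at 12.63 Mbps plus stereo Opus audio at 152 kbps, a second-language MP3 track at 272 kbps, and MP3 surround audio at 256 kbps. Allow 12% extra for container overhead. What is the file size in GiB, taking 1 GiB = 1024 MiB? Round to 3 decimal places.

5.310 GiB

51 min = 3060 s
Audio total: 152 + 272 + 256 = 680 kbps = 0.680 Mbps.
Total bitrate: 12.63 + 0.680 = 13.310 Mbps.
Stream data: 13.310 Mbps × 3060 s = 40728.6 Mb.
With 12% container overhead: ×1.12.
45,616 Mb = 5,702,004,000 bytes ÷ 1,073,741,824 = 5.310 GiB.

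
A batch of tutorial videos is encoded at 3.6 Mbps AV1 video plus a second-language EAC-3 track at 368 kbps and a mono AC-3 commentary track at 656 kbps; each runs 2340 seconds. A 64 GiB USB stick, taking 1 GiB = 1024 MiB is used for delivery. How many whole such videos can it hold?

50

Audio total: 368 + 656 = 1024 kbps = 1.024 Mbps.
Total bitrate: 4.624 Mbps.
Per item: 4.624 Mbps × 2340 s = 10,820 Mb = 1,353 MB.
Capacity: 64 GiB = 549,756 Mb; 50.81 items → 50 complete.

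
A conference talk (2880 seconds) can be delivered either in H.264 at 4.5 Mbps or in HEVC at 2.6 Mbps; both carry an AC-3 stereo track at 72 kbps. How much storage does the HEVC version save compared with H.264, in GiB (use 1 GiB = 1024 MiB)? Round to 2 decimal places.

0.64 GiB

Audio: 72 kbps = 0.072 Mbps.
H.264: 4.572 Mbps × 2880 s = 13167.4 Mb = 1.533 GiB.
HEVC: 2.672 Mbps × 2880 s = 7695.4 Mb = 0.896 GiB.
Saving: 1.533 − 0.896 = 0.637 GiB.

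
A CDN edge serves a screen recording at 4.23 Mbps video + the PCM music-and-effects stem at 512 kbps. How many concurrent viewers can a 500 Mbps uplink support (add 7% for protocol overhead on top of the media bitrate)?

98

Audio: 512 kbps = 0.512 Mbps.
Per-viewer media rate: 4.742 Mbps.
On the wire with 7% overhead: 5.074 Mbps.
500 Mbps = 500.0 Mbps; 500.0 / 5.074 = 98.54 → 98 viewers.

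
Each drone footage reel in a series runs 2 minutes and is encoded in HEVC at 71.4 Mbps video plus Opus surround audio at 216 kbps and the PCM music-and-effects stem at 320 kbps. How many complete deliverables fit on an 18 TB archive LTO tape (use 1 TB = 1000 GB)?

2 min = 120 s
Audio total: 216 + 320 = 536 kbps = 0.536 Mbps.
Total bitrate: 71.936 Mbps.
Per item: 71.936 Mbps × 120 s = 8,632 Mb = 1,079 MB.
Capacity: 18 TB = 144,000,000 Mb; 16681.49 items → 16681 complete.

16681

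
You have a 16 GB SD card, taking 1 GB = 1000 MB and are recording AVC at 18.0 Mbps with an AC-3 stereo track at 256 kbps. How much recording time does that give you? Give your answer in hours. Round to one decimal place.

Audio: 256 kbps = 0.256 Mbps.
Total bitrate: 18.0 + 0.256 = 18.256 Mbps.
Capacity: 16 GB = 128,000 Mb.
Recording time: 128,000 / 18.256 = 7,011 s ≈ 1.95 hours.

1.9 hours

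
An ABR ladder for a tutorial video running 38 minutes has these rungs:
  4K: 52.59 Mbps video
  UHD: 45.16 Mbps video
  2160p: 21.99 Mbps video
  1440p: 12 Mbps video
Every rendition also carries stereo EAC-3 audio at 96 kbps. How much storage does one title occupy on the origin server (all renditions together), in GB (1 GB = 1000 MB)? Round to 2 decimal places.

38 min = 2280 s
Audio: 96 kbps = 0.096 Mbps.
Sum of rendition bitrates: (52.59+0.096) + (45.16+0.096) + (21.99+0.096) + (12+0.096) = 132.124 Mbps.
× 2280 s = 301,243 Mb = 37,655 MB = 37.66 GB.

37.66 GB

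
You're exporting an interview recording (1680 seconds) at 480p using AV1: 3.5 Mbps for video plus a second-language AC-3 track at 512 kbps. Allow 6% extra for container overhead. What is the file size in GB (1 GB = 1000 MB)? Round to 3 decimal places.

0.893 GB

Audio: 512 kbps = 0.512 Mbps.
Total bitrate: 3.5 + 0.512 = 4.012 Mbps.
Stream data: 4.012 Mbps × 1680 s = 6740.2 Mb.
With 6% container overhead: ×1.06.
7,145 Mb ÷ 8 = 893.1 MB → 0.8931 GB.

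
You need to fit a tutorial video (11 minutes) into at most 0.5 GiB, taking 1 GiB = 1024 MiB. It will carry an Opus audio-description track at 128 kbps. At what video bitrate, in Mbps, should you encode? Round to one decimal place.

Budget: 0.5 GiB = 4295.0 Mb.
11 min = 660 s
Total bitrate budget: 4295.0 Mb / 660 s = 6.508 Mbps.
Audio: 128 kbps = 0.128 Mbps.
Video: 6.508 − 0.128 = 6.380 Mbps.

6.4 Mbps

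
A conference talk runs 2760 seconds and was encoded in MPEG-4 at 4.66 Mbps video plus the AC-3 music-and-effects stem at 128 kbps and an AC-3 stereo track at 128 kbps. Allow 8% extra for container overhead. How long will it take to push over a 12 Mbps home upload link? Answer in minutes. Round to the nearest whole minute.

Audio total: 128 + 128 = 256 kbps = 0.256 Mbps.
Total bitrate: 4.916 Mbps.
File: 4.916 Mbps × 2760 s = 13568.2 Mb.
With 8% container overhead: ×1.08. → 14653.6 Mb.
At 12 Mbps: 14653.6 / 12 = 1221.1 s ≈ 20.4 minutes.

20 minutes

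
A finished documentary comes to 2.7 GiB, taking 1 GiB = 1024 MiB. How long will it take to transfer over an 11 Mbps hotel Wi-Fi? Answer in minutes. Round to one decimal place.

File: 2.7 GiB = 23192.8 Mb.
At 11 Mbps: 23192.8 / 11 = 2108.4 s ≈ 35.1 minutes.

35.1 minutes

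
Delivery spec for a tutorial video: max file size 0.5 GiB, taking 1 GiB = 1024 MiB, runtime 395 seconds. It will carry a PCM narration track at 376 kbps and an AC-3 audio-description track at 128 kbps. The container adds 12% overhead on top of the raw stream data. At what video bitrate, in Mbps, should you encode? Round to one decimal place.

9.2 Mbps

Budget: 0.5 GiB = 4295.0 Mb.
Stream payload after overhead: 4295.0 / 1.12 = 3834.8 Mb.
Total bitrate budget: 3834.8 Mb / 395 s = 9.708 Mbps.
Audio total: 376 + 128 = 504 kbps = 0.504 Mbps.
Video: 9.708 − 0.504 = 9.204 Mbps.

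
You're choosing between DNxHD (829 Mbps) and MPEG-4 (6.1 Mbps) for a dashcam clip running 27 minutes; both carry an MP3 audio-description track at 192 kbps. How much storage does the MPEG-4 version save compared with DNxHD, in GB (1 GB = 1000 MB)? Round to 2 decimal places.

166.64 GB

27 min = 1620 s
Audio: 192 kbps = 0.192 Mbps.
DNxHD: 829.192 Mbps × 1620 s = 1343291.0 Mb = 167.911 GB.
MPEG-4: 6.292 Mbps × 1620 s = 10193.0 Mb = 1.274 GB.
Saving: 167.911 − 1.274 = 166.637 GB.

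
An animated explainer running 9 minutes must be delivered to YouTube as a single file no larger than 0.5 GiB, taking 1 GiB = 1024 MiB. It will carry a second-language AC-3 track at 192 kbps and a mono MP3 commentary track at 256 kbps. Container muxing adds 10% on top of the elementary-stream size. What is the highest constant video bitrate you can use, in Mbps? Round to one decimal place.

Budget: 0.5 GiB = 4295.0 Mb.
Stream payload after overhead: 4295.0 / 1.10 = 3904.5 Mb.
9 min = 540 s
Total bitrate budget: 3904.5 Mb / 540 s = 7.231 Mbps.
Audio total: 192 + 256 = 448 kbps = 0.448 Mbps.
Video: 7.231 − 0.448 = 6.783 Mbps.

6.8 Mbps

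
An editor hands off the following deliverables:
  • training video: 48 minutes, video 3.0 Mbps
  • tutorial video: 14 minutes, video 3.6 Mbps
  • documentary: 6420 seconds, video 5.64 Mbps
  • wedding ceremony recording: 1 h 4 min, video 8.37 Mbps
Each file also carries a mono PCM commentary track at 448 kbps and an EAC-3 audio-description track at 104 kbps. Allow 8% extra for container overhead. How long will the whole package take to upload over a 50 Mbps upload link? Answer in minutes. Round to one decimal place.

Audio total: 448 + 104 = 552 kbps = 0.552 Mbps.
training video: 3.552 Mbps × 2880 s × 1.08 = 11048.1 Mb
tutorial video: 4.152 Mbps × 840 s × 1.08 = 3766.7 Mb
documentary: 6.192 Mbps × 6420 s × 1.08 = 42932.9 Mb
wedding ceremony recording: 8.922 Mbps × 3840 s × 1.08 = 37001.3 Mb
Total: 94749.0 Mb = 11843.6 MB.
At 50 Mbps: 94749.0 / 50 = 1895 s ≈ 31.6 minutes.

31.6 minutes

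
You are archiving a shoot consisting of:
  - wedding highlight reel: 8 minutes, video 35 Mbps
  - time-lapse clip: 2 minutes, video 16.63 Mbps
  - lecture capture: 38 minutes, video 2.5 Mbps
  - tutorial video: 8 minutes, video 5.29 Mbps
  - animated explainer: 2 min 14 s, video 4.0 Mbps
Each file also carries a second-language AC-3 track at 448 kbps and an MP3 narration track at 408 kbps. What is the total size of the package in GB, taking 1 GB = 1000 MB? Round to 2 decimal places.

Audio total: 448 + 408 = 856 kbps = 0.856 Mbps.
wedding highlight reel: 35.856 Mbps × 480 s = 17210.9 Mb
time-lapse clip: 17.486 Mbps × 120 s = 2098.3 Mb
lecture capture: 3.356 Mbps × 2280 s = 7651.7 Mb
tutorial video: 6.146 Mbps × 480 s = 2950.1 Mb
animated explainer: 4.856 Mbps × 134 s = 650.7 Mb
Total: 30561.7 Mb = 3820.2 MB.
= 3.820 GB.

3.82 GB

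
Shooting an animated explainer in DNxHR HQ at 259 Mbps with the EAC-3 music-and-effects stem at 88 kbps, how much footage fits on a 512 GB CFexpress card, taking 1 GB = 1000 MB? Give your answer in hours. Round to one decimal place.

Audio: 88 kbps = 0.088 Mbps.
Total bitrate: 259 + 0.088 = 259.088 Mbps.
Capacity: 512 GB = 4,096,000 Mb.
Recording time: 4,096,000 / 259.088 = 15,809 s ≈ 4.39 hours.

4.4 hours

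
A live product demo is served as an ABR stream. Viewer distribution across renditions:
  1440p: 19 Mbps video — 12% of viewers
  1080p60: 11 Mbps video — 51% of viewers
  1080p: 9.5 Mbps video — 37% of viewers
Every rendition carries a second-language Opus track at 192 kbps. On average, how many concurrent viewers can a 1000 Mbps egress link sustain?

Audio: 192 kbps = 0.192 Mbps.
Average per-viewer bitrate: 0.12×19.192 + 0.51×11.192 + 0.37×9.692 = 11.597 Mbps.
1000 Mbps = 1,000 Mbps; 1,000 / 11.597 = 86.23 → 86.

86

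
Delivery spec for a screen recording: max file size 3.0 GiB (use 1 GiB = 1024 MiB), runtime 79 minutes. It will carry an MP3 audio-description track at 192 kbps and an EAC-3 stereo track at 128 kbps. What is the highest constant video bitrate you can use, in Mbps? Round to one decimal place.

5.1 Mbps

Budget: 3.0 GiB = 25769.8 Mb.
79 min = 4740 s
Total bitrate budget: 25769.8 Mb / 4740 s = 5.437 Mbps.
Audio total: 192 + 128 = 320 kbps = 0.320 Mbps.
Video: 5.437 − 0.320 = 5.117 Mbps.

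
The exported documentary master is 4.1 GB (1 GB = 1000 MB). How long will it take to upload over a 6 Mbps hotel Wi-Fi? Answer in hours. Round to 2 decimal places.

File: 4.1 GB = 32800.0 Mb.
At 6 Mbps: 32800.0 / 6 = 5466.7 s ≈ 1.52 hours.

1.52 hours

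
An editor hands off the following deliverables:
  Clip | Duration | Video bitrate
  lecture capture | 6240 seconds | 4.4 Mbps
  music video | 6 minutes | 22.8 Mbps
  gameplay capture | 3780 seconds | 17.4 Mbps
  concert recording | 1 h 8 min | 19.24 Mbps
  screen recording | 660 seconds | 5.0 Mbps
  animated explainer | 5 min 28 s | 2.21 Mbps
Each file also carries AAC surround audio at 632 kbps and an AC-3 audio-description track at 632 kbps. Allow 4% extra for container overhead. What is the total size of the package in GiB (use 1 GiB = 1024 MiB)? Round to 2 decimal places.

Audio total: 632 + 632 = 1264 kbps = 1.264 Mbps.
lecture capture: 5.664 Mbps × 6240 s × 1.04 = 36757.1 Mb
music video: 24.064 Mbps × 360 s × 1.04 = 9009.6 Mb
gameplay capture: 18.664 Mbps × 3780 s × 1.04 = 73371.9 Mb
concert recording: 20.504 Mbps × 4080 s × 1.04 = 87002.6 Mb
screen recording: 6.264 Mbps × 660 s × 1.04 = 4299.6 Mb
animated explainer: 3.474 Mbps × 328 s × 1.04 = 1185.1 Mb
Total: 211625.8 Mb = 26453.2 MB.
= 24.64 GiB.

24.64 GiB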